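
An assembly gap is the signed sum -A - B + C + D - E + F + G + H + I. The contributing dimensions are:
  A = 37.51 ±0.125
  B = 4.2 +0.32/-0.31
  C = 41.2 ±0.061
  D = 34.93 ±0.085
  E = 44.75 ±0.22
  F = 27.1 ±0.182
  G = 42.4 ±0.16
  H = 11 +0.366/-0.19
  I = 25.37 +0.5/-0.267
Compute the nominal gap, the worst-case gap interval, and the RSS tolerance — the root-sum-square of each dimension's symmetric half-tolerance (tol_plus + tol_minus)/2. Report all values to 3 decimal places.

nominal=95.540 wc=[93.930,97.549] rss=0.676

Stack each dimension's contribution:
  -A: nom -37.510 → Σnom=-37.510; wc +0.125/-0.125 → slack +0.125/-0.125; half-tol=0.125, Σhalf²=0.015625
  -B: nom -4.200 → Σnom=-41.710; wc +0.310/-0.320 → slack +0.435/-0.445; half-tol=0.315, Σhalf²=0.114850
  +C: nom +41.200 → Σnom=-0.510; wc +0.061/-0.061 → slack +0.496/-0.506; half-tol=0.061, Σhalf²=0.118571
  +D: nom +34.930 → Σnom=34.420; wc +0.085/-0.085 → slack +0.581/-0.591; half-tol=0.085, Σhalf²=0.125796
  -E: nom -44.750 → Σnom=-10.330; wc +0.220/-0.220 → slack +0.801/-0.811; half-tol=0.220, Σhalf²=0.174196
  +F: nom +27.100 → Σnom=16.770; wc +0.182/-0.182 → slack +0.983/-0.993; half-tol=0.182, Σhalf²=0.207320
  +G: nom +42.400 → Σnom=59.170; wc +0.160/-0.160 → slack +1.143/-1.153; half-tol=0.160, Σhalf²=0.232920
  +H: nom +11.000 → Σnom=70.170; wc +0.366/-0.190 → slack +1.509/-1.343; half-tol=0.278, Σhalf²=0.310204
  +I: nom +25.370 → Σnom=95.540; wc +0.500/-0.267 → slack +2.009/-1.610; half-tol=0.384, Σhalf²=0.457276
Nominal = 95.540. Worst-case = [95.540 - 1.610, 95.540 + 2.009] = [93.930, 97.549]. RSS = √0.457276 = 0.676.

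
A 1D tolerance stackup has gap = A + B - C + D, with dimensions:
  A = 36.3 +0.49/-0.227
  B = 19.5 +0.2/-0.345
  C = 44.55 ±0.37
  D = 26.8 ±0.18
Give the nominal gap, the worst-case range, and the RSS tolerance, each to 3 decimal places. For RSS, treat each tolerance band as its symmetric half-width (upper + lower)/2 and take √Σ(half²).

Stack each dimension's contribution:
  +A: nom +36.300 → Σnom=36.300; wc +0.490/-0.227 → slack +0.490/-0.227; half-tol=0.358, Σhalf²=0.128522
  +B: nom +19.500 → Σnom=55.800; wc +0.200/-0.345 → slack +0.690/-0.572; half-tol=0.272, Σhalf²=0.202778
  -C: nom -44.550 → Σnom=11.250; wc +0.370/-0.370 → slack +1.060/-0.942; half-tol=0.370, Σhalf²=0.339678
  +D: nom +26.800 → Σnom=38.050; wc +0.180/-0.180 → slack +1.240/-1.122; half-tol=0.180, Σhalf²=0.372078
Nominal = 38.050. Worst-case = [38.050 - 1.122, 38.050 + 1.240] = [36.928, 39.290]. RSS = √0.372078 = 0.610.

nominal=38.050 wc=[36.928,39.290] rss=0.610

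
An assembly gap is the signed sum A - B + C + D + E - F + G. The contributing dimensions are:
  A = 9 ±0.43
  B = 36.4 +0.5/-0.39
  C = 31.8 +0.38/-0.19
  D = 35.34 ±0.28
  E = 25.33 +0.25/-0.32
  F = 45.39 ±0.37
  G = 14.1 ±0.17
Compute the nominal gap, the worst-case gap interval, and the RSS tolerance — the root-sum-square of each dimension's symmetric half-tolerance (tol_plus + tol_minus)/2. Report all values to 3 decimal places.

Stack each dimension's contribution:
  +A: nom +9.000 → Σnom=9.000; wc +0.430/-0.430 → slack +0.430/-0.430; half-tol=0.430, Σhalf²=0.184900
  -B: nom -36.400 → Σnom=-27.400; wc +0.390/-0.500 → slack +0.820/-0.930; half-tol=0.445, Σhalf²=0.382925
  +C: nom +31.800 → Σnom=4.400; wc +0.380/-0.190 → slack +1.200/-1.120; half-tol=0.285, Σhalf²=0.464150
  +D: nom +35.340 → Σnom=39.740; wc +0.280/-0.280 → slack +1.480/-1.400; half-tol=0.280, Σhalf²=0.542550
  +E: nom +25.330 → Σnom=65.070; wc +0.250/-0.320 → slack +1.730/-1.720; half-tol=0.285, Σhalf²=0.623775
  -F: nom -45.390 → Σnom=19.680; wc +0.370/-0.370 → slack +2.100/-2.090; half-tol=0.370, Σhalf²=0.760675
  +G: nom +14.100 → Σnom=33.780; wc +0.170/-0.170 → slack +2.270/-2.260; half-tol=0.170, Σhalf²=0.789575
Nominal = 33.780. Worst-case = [33.780 - 2.260, 33.780 + 2.270] = [31.520, 36.050]. RSS = √0.789575 = 0.889.

nominal=33.780 wc=[31.520,36.050] rss=0.889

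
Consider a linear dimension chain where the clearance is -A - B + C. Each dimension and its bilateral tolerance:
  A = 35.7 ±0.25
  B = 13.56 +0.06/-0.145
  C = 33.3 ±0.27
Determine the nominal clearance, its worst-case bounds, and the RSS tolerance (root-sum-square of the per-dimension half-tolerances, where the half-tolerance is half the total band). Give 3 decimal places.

nominal=-15.960 wc=[-16.540,-15.295] rss=0.382

Stack each dimension's contribution:
  -A: nom -35.700 → Σnom=-35.700; wc +0.250/-0.250 → slack +0.250/-0.250; half-tol=0.250, Σhalf²=0.062500
  -B: nom -13.560 → Σnom=-49.260; wc +0.145/-0.060 → slack +0.395/-0.310; half-tol=0.102, Σhalf²=0.073006
  +C: nom +33.300 → Σnom=-15.960; wc +0.270/-0.270 → slack +0.665/-0.580; half-tol=0.270, Σhalf²=0.145906
Nominal = -15.960. Worst-case = [-15.960 - 0.580, -15.960 + 0.665] = [-16.540, -15.295]. RSS = √0.145906 = 0.382.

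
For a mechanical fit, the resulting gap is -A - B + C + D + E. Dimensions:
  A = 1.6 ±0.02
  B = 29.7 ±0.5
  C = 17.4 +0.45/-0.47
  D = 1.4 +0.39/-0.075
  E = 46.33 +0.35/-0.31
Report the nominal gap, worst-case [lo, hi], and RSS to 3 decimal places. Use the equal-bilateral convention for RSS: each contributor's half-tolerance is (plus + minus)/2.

nominal=33.830 wc=[32.455,35.540] rss=0.791

Stack each dimension's contribution:
  -A: nom -1.600 → Σnom=-1.600; wc +0.020/-0.020 → slack +0.020/-0.020; half-tol=0.020, Σhalf²=0.000400
  -B: nom -29.700 → Σnom=-31.300; wc +0.500/-0.500 → slack +0.520/-0.520; half-tol=0.500, Σhalf²=0.250400
  +C: nom +17.400 → Σnom=-13.900; wc +0.450/-0.470 → slack +0.970/-0.990; half-tol=0.460, Σhalf²=0.462000
  +D: nom +1.400 → Σnom=-12.500; wc +0.390/-0.075 → slack +1.360/-1.065; half-tol=0.233, Σhalf²=0.516056
  +E: nom +46.330 → Σnom=33.830; wc +0.350/-0.310 → slack +1.710/-1.375; half-tol=0.330, Σhalf²=0.624956
Nominal = 33.830. Worst-case = [33.830 - 1.375, 33.830 + 1.710] = [32.455, 35.540]. RSS = √0.624956 = 0.791.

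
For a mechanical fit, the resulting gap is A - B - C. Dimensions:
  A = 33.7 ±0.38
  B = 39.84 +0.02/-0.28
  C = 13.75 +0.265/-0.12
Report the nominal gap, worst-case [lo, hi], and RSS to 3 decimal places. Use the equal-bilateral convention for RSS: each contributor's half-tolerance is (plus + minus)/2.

nominal=-19.890 wc=[-20.555,-19.110] rss=0.452

Stack each dimension's contribution:
  +A: nom +33.700 → Σnom=33.700; wc +0.380/-0.380 → slack +0.380/-0.380; half-tol=0.380, Σhalf²=0.144400
  -B: nom -39.840 → Σnom=-6.140; wc +0.280/-0.020 → slack +0.660/-0.400; half-tol=0.150, Σhalf²=0.166900
  -C: nom -13.750 → Σnom=-19.890; wc +0.120/-0.265 → slack +0.780/-0.665; half-tol=0.193, Σhalf²=0.203956
Nominal = -19.890. Worst-case = [-19.890 - 0.665, -19.890 + 0.780] = [-20.555, -19.110]. RSS = √0.203956 = 0.452.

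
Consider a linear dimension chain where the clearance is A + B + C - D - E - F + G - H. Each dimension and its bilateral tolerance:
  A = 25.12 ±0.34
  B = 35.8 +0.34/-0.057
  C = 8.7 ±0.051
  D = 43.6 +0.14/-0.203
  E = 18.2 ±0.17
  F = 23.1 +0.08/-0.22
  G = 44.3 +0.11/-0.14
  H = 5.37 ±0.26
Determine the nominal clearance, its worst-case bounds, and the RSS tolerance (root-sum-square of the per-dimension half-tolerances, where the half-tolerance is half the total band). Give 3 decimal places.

Stack each dimension's contribution:
  +A: nom +25.120 → Σnom=25.120; wc +0.340/-0.340 → slack +0.340/-0.340; half-tol=0.340, Σhalf²=0.115600
  +B: nom +35.800 → Σnom=60.920; wc +0.340/-0.057 → slack +0.680/-0.397; half-tol=0.199, Σhalf²=0.155002
  +C: nom +8.700 → Σnom=69.620; wc +0.051/-0.051 → slack +0.731/-0.448; half-tol=0.051, Σhalf²=0.157603
  -D: nom -43.600 → Σnom=26.020; wc +0.203/-0.140 → slack +0.934/-0.588; half-tol=0.172, Σhalf²=0.187016
  -E: nom -18.200 → Σnom=7.820; wc +0.170/-0.170 → slack +1.104/-0.758; half-tol=0.170, Σhalf²=0.215916
  -F: nom -23.100 → Σnom=-15.280; wc +0.220/-0.080 → slack +1.324/-0.838; half-tol=0.150, Σhalf²=0.238416
  +G: nom +44.300 → Σnom=29.020; wc +0.110/-0.140 → slack +1.434/-0.978; half-tol=0.125, Σhalf²=0.254041
  -H: nom -5.370 → Σnom=23.650; wc +0.260/-0.260 → slack +1.694/-1.238; half-tol=0.260, Σhalf²=0.321640
Nominal = 23.650. Worst-case = [23.650 - 1.238, 23.650 + 1.694] = [22.412, 25.344]. RSS = √0.321640 = 0.567.

nominal=23.650 wc=[22.412,25.344] rss=0.567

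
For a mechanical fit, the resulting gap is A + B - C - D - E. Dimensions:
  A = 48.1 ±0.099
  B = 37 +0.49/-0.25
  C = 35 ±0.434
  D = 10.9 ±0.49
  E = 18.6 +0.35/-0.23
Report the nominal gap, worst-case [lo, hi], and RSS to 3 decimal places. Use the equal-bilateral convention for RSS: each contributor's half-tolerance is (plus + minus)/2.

Stack each dimension's contribution:
  +A: nom +48.100 → Σnom=48.100; wc +0.099/-0.099 → slack +0.099/-0.099; half-tol=0.099, Σhalf²=0.009801
  +B: nom +37.000 → Σnom=85.100; wc +0.490/-0.250 → slack +0.589/-0.349; half-tol=0.370, Σhalf²=0.146701
  -C: nom -35.000 → Σnom=50.100; wc +0.434/-0.434 → slack +1.023/-0.783; half-tol=0.434, Σhalf²=0.335057
  -D: nom -10.900 → Σnom=39.200; wc +0.490/-0.490 → slack +1.513/-1.273; half-tol=0.490, Σhalf²=0.575157
  -E: nom -18.600 → Σnom=20.600; wc +0.230/-0.350 → slack +1.743/-1.623; half-tol=0.290, Σhalf²=0.659257
Nominal = 20.600. Worst-case = [20.600 - 1.623, 20.600 + 1.743] = [18.977, 22.343]. RSS = √0.659257 = 0.812.

nominal=20.600 wc=[18.977,22.343] rss=0.812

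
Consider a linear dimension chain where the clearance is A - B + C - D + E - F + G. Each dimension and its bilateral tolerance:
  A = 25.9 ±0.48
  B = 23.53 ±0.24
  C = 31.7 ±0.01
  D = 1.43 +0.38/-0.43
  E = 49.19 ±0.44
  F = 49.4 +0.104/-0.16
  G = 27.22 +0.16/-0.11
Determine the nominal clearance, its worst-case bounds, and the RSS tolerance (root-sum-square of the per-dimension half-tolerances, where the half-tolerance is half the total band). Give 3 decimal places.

Stack each dimension's contribution:
  +A: nom +25.900 → Σnom=25.900; wc +0.480/-0.480 → slack +0.480/-0.480; half-tol=0.480, Σhalf²=0.230400
  -B: nom -23.530 → Σnom=2.370; wc +0.240/-0.240 → slack +0.720/-0.720; half-tol=0.240, Σhalf²=0.288000
  +C: nom +31.700 → Σnom=34.070; wc +0.010/-0.010 → slack +0.730/-0.730; half-tol=0.010, Σhalf²=0.288100
  -D: nom -1.430 → Σnom=32.640; wc +0.430/-0.380 → slack +1.160/-1.110; half-tol=0.405, Σhalf²=0.452125
  +E: nom +49.190 → Σnom=81.830; wc +0.440/-0.440 → slack +1.600/-1.550; half-tol=0.440, Σhalf²=0.645725
  -F: nom -49.400 → Σnom=32.430; wc +0.160/-0.104 → slack +1.760/-1.654; half-tol=0.132, Σhalf²=0.663149
  +G: nom +27.220 → Σnom=59.650; wc +0.160/-0.110 → slack +1.920/-1.764; half-tol=0.135, Σhalf²=0.681374
Nominal = 59.650. Worst-case = [59.650 - 1.764, 59.650 + 1.920] = [57.886, 61.570]. RSS = √0.681374 = 0.825.

nominal=59.650 wc=[57.886,61.570] rss=0.825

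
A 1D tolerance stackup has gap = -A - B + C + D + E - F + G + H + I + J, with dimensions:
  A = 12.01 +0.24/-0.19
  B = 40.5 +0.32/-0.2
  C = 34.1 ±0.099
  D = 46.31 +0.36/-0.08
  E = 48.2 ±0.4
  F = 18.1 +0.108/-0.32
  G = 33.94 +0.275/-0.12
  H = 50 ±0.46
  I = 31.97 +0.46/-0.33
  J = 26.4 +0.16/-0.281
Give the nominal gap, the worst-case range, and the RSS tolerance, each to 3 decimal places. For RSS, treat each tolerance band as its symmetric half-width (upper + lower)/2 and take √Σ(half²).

Stack each dimension's contribution:
  -A: nom -12.010 → Σnom=-12.010; wc +0.190/-0.240 → slack +0.190/-0.240; half-tol=0.215, Σhalf²=0.046225
  -B: nom -40.500 → Σnom=-52.510; wc +0.200/-0.320 → slack +0.390/-0.560; half-tol=0.260, Σhalf²=0.113825
  +C: nom +34.100 → Σnom=-18.410; wc +0.099/-0.099 → slack +0.489/-0.659; half-tol=0.099, Σhalf²=0.123626
  +D: nom +46.310 → Σnom=27.900; wc +0.360/-0.080 → slack +0.849/-0.739; half-tol=0.220, Σhalf²=0.172026
  +E: nom +48.200 → Σnom=76.100; wc +0.400/-0.400 → slack +1.249/-1.139; half-tol=0.400, Σhalf²=0.332026
  -F: nom -18.100 → Σnom=58.000; wc +0.320/-0.108 → slack +1.569/-1.247; half-tol=0.214, Σhalf²=0.377822
  +G: nom +33.940 → Σnom=91.940; wc +0.275/-0.120 → slack +1.844/-1.367; half-tol=0.198, Σhalf²=0.416828
  +H: nom +50.000 → Σnom=141.940; wc +0.460/-0.460 → slack +2.304/-1.827; half-tol=0.460, Σhalf²=0.628428
  +I: nom +31.970 → Σnom=173.910; wc +0.460/-0.330 → slack +2.764/-2.157; half-tol=0.395, Σhalf²=0.784453
  +J: nom +26.400 → Σnom=200.310; wc +0.160/-0.281 → slack +2.924/-2.438; half-tol=0.221, Σhalf²=0.833074
Nominal = 200.310. Worst-case = [200.310 - 2.438, 200.310 + 2.924] = [197.872, 203.234]. RSS = √0.833074 = 0.913.

nominal=200.310 wc=[197.872,203.234] rss=0.913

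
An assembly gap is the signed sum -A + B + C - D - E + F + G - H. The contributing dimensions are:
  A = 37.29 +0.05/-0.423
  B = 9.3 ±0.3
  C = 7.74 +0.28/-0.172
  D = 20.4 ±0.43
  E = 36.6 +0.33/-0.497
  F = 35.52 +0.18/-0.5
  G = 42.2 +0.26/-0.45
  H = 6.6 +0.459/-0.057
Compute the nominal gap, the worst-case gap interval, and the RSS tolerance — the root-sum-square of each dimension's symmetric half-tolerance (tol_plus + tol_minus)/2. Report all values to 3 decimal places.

Stack each dimension's contribution:
  -A: nom -37.290 → Σnom=-37.290; wc +0.423/-0.050 → slack +0.423/-0.050; half-tol=0.236, Σhalf²=0.055932
  +B: nom +9.300 → Σnom=-27.990; wc +0.300/-0.300 → slack +0.723/-0.350; half-tol=0.300, Σhalf²=0.145932
  +C: nom +7.740 → Σnom=-20.250; wc +0.280/-0.172 → slack +1.003/-0.522; half-tol=0.226, Σhalf²=0.197008
  -D: nom -20.400 → Σnom=-40.650; wc +0.430/-0.430 → slack +1.433/-0.952; half-tol=0.430, Σhalf²=0.381908
  -E: nom -36.600 → Σnom=-77.250; wc +0.497/-0.330 → slack +1.930/-1.282; half-tol=0.413, Σhalf²=0.552890
  +F: nom +35.520 → Σnom=-41.730; wc +0.180/-0.500 → slack +2.110/-1.782; half-tol=0.340, Σhalf²=0.668490
  +G: nom +42.200 → Σnom=0.470; wc +0.260/-0.450 → slack +2.370/-2.232; half-tol=0.355, Σhalf²=0.794515
  -H: nom -6.600 → Σnom=-6.130; wc +0.057/-0.459 → slack +2.427/-2.691; half-tol=0.258, Σhalf²=0.861079
Nominal = -6.130. Worst-case = [-6.130 - 2.691, -6.130 + 2.427] = [-8.821, -3.703]. RSS = √0.861079 = 0.928.

nominal=-6.130 wc=[-8.821,-3.703] rss=0.928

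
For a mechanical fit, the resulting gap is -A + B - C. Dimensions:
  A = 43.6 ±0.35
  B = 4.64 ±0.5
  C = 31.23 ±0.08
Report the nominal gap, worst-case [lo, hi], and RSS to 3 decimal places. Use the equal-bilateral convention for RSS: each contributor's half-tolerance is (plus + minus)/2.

nominal=-70.190 wc=[-71.120,-69.260] rss=0.616

Stack each dimension's contribution:
  -A: nom -43.600 → Σnom=-43.600; wc +0.350/-0.350 → slack +0.350/-0.350; half-tol=0.350, Σhalf²=0.122500
  +B: nom +4.640 → Σnom=-38.960; wc +0.500/-0.500 → slack +0.850/-0.850; half-tol=0.500, Σhalf²=0.372500
  -C: nom -31.230 → Σnom=-70.190; wc +0.080/-0.080 → slack +0.930/-0.930; half-tol=0.080, Σhalf²=0.378900
Nominal = -70.190. Worst-case = [-70.190 - 0.930, -70.190 + 0.930] = [-71.120, -69.260]. RSS = √0.378900 = 0.616.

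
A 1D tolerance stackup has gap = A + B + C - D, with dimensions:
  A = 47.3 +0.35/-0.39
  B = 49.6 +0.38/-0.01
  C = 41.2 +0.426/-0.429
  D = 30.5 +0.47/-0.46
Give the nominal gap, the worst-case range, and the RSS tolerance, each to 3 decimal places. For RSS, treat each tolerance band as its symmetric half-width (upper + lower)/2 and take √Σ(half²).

nominal=107.600 wc=[106.301,109.216] rss=0.758

Stack each dimension's contribution:
  +A: nom +47.300 → Σnom=47.300; wc +0.350/-0.390 → slack +0.350/-0.390; half-tol=0.370, Σhalf²=0.136900
  +B: nom +49.600 → Σnom=96.900; wc +0.380/-0.010 → slack +0.730/-0.400; half-tol=0.195, Σhalf²=0.174925
  +C: nom +41.200 → Σnom=138.100; wc +0.426/-0.429 → slack +1.156/-0.829; half-tol=0.427, Σhalf²=0.357681
  -D: nom -30.500 → Σnom=107.600; wc +0.460/-0.470 → slack +1.616/-1.299; half-tol=0.465, Σhalf²=0.573906
Nominal = 107.600. Worst-case = [107.600 - 1.299, 107.600 + 1.616] = [106.301, 109.216]. RSS = √0.573906 = 0.758.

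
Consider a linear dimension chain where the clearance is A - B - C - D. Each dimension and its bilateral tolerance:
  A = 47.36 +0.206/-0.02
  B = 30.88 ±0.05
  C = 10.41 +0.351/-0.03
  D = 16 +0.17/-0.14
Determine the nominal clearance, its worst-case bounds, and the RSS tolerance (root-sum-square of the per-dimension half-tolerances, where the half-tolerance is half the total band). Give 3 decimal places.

Stack each dimension's contribution:
  +A: nom +47.360 → Σnom=47.360; wc +0.206/-0.020 → slack +0.206/-0.020; half-tol=0.113, Σhalf²=0.012769
  -B: nom -30.880 → Σnom=16.480; wc +0.050/-0.050 → slack +0.256/-0.070; half-tol=0.050, Σhalf²=0.015269
  -C: nom -10.410 → Σnom=6.070; wc +0.030/-0.351 → slack +0.286/-0.421; half-tol=0.191, Σhalf²=0.051559
  -D: nom -16.000 → Σnom=-9.930; wc +0.140/-0.170 → slack +0.426/-0.591; half-tol=0.155, Σhalf²=0.075584
Nominal = -9.930. Worst-case = [-9.930 - 0.591, -9.930 + 0.426] = [-10.521, -9.504]. RSS = √0.075584 = 0.275.

nominal=-9.930 wc=[-10.521,-9.504] rss=0.275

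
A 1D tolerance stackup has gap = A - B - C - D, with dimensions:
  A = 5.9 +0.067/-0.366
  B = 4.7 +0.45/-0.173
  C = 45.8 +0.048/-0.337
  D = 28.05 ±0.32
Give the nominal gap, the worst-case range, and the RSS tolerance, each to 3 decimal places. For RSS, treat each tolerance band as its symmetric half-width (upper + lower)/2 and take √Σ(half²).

Stack each dimension's contribution:
  +A: nom +5.900 → Σnom=5.900; wc +0.067/-0.366 → slack +0.067/-0.366; half-tol=0.216, Σhalf²=0.046872
  -B: nom -4.700 → Σnom=1.200; wc +0.173/-0.450 → slack +0.240/-0.816; half-tol=0.311, Σhalf²=0.143904
  -C: nom -45.800 → Σnom=-44.600; wc +0.337/-0.048 → slack +0.577/-0.864; half-tol=0.193, Σhalf²=0.180961
  -D: nom -28.050 → Σnom=-72.650; wc +0.320/-0.320 → slack +0.897/-1.184; half-tol=0.320, Σhalf²=0.283361
Nominal = -72.650. Worst-case = [-72.650 - 1.184, -72.650 + 0.897] = [-73.834, -71.753]. RSS = √0.283361 = 0.532.

nominal=-72.650 wc=[-73.834,-71.753] rss=0.532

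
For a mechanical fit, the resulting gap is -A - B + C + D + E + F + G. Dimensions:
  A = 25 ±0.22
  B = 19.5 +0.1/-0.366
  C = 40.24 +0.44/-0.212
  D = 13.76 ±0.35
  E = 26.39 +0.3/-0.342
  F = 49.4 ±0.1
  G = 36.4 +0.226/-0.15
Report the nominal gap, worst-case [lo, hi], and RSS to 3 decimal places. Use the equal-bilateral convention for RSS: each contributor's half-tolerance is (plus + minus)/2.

nominal=121.690 wc=[120.216,123.692] rss=0.693

Stack each dimension's contribution:
  -A: nom -25.000 → Σnom=-25.000; wc +0.220/-0.220 → slack +0.220/-0.220; half-tol=0.220, Σhalf²=0.048400
  -B: nom -19.500 → Σnom=-44.500; wc +0.366/-0.100 → slack +0.586/-0.320; half-tol=0.233, Σhalf²=0.102689
  +C: nom +40.240 → Σnom=-4.260; wc +0.440/-0.212 → slack +1.026/-0.532; half-tol=0.326, Σhalf²=0.208965
  +D: nom +13.760 → Σnom=9.500; wc +0.350/-0.350 → slack +1.376/-0.882; half-tol=0.350, Σhalf²=0.331465
  +E: nom +26.390 → Σnom=35.890; wc +0.300/-0.342 → slack +1.676/-1.224; half-tol=0.321, Σhalf²=0.434506
  +F: nom +49.400 → Σnom=85.290; wc +0.100/-0.100 → slack +1.776/-1.324; half-tol=0.100, Σhalf²=0.444506
  +G: nom +36.400 → Σnom=121.690; wc +0.226/-0.150 → slack +2.002/-1.474; half-tol=0.188, Σhalf²=0.479850
Nominal = 121.690. Worst-case = [121.690 - 1.474, 121.690 + 2.002] = [120.216, 123.692]. RSS = √0.479850 = 0.693.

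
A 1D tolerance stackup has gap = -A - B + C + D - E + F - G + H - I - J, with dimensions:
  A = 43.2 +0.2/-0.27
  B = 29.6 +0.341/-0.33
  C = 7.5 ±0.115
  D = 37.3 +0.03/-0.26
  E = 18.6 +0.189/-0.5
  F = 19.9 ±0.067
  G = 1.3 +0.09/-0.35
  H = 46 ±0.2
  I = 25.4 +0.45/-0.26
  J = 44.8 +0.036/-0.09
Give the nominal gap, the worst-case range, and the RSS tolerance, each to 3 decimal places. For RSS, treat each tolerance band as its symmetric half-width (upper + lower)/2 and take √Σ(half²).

Stack each dimension's contribution:
  -A: nom -43.200 → Σnom=-43.200; wc +0.270/-0.200 → slack +0.270/-0.200; half-tol=0.235, Σhalf²=0.055225
  -B: nom -29.600 → Σnom=-72.800; wc +0.330/-0.341 → slack +0.600/-0.541; half-tol=0.336, Σhalf²=0.167785
  +C: nom +7.500 → Σnom=-65.300; wc +0.115/-0.115 → slack +0.715/-0.656; half-tol=0.115, Σhalf²=0.181010
  +D: nom +37.300 → Σnom=-28.000; wc +0.030/-0.260 → slack +0.745/-0.916; half-tol=0.145, Σhalf²=0.202035
  -E: nom -18.600 → Σnom=-46.600; wc +0.500/-0.189 → slack +1.245/-1.105; half-tol=0.345, Σhalf²=0.320716
  +F: nom +19.900 → Σnom=-26.700; wc +0.067/-0.067 → slack +1.312/-1.172; half-tol=0.067, Σhalf²=0.325205
  -G: nom -1.300 → Σnom=-28.000; wc +0.350/-0.090 → slack +1.662/-1.262; half-tol=0.220, Σhalf²=0.373605
  +H: nom +46.000 → Σnom=18.000; wc +0.200/-0.200 → slack +1.862/-1.462; half-tol=0.200, Σhalf²=0.413605
  -I: nom -25.400 → Σnom=-7.400; wc +0.260/-0.450 → slack +2.122/-1.912; half-tol=0.355, Σhalf²=0.539629
  -J: nom -44.800 → Σnom=-52.200; wc +0.090/-0.036 → slack +2.212/-1.948; half-tol=0.063, Σhalf²=0.543598
Nominal = -52.200. Worst-case = [-52.200 - 1.948, -52.200 + 2.212] = [-54.148, -49.988]. RSS = √0.543598 = 0.737.

nominal=-52.200 wc=[-54.148,-49.988] rss=0.737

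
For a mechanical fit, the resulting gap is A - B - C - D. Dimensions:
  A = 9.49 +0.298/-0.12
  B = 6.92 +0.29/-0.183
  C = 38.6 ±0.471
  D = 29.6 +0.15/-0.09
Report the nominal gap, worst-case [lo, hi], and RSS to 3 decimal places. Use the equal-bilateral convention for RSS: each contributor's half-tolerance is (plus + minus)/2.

Stack each dimension's contribution:
  +A: nom +9.490 → Σnom=9.490; wc +0.298/-0.120 → slack +0.298/-0.120; half-tol=0.209, Σhalf²=0.043681
  -B: nom -6.920 → Σnom=2.570; wc +0.183/-0.290 → slack +0.481/-0.410; half-tol=0.236, Σhalf²=0.099613
  -C: nom -38.600 → Σnom=-36.030; wc +0.471/-0.471 → slack +0.952/-0.881; half-tol=0.471, Σhalf²=0.321454
  -D: nom -29.600 → Σnom=-65.630; wc +0.090/-0.150 → slack +1.042/-1.031; half-tol=0.120, Σhalf²=0.335854
Nominal = -65.630. Worst-case = [-65.630 - 1.031, -65.630 + 1.042] = [-66.661, -64.588]. RSS = √0.335854 = 0.580.

nominal=-65.630 wc=[-66.661,-64.588] rss=0.580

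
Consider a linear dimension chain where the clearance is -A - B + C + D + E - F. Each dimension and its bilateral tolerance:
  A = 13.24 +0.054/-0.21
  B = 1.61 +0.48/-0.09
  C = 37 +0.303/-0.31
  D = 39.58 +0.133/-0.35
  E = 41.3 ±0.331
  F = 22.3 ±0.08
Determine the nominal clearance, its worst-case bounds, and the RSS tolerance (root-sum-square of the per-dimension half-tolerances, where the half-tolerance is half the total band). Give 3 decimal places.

Stack each dimension's contribution:
  -A: nom -13.240 → Σnom=-13.240; wc +0.210/-0.054 → slack +0.210/-0.054; half-tol=0.132, Σhalf²=0.017424
  -B: nom -1.610 → Σnom=-14.850; wc +0.090/-0.480 → slack +0.300/-0.534; half-tol=0.285, Σhalf²=0.098649
  +C: nom +37.000 → Σnom=22.150; wc +0.303/-0.310 → slack +0.603/-0.844; half-tol=0.306, Σhalf²=0.192591
  +D: nom +39.580 → Σnom=61.730; wc +0.133/-0.350 → slack +0.736/-1.194; half-tol=0.241, Σhalf²=0.250914
  +E: nom +41.300 → Σnom=103.030; wc +0.331/-0.331 → slack +1.067/-1.525; half-tol=0.331, Σhalf²=0.360475
  -F: nom -22.300 → Σnom=80.730; wc +0.080/-0.080 → slack +1.147/-1.605; half-tol=0.080, Σhalf²=0.366875
Nominal = 80.730. Worst-case = [80.730 - 1.605, 80.730 + 1.147] = [79.125, 81.877]. RSS = √0.366875 = 0.606.

nominal=80.730 wc=[79.125,81.877] rss=0.606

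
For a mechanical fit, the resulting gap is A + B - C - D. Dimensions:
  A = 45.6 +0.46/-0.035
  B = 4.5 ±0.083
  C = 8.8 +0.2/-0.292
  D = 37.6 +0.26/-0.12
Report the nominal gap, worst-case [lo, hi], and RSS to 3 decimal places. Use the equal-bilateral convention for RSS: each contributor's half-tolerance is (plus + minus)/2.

Stack each dimension's contribution:
  +A: nom +45.600 → Σnom=45.600; wc +0.460/-0.035 → slack +0.460/-0.035; half-tol=0.247, Σhalf²=0.061256
  +B: nom +4.500 → Σnom=50.100; wc +0.083/-0.083 → slack +0.543/-0.118; half-tol=0.083, Σhalf²=0.068145
  -C: nom -8.800 → Σnom=41.300; wc +0.292/-0.200 → slack +0.835/-0.318; half-tol=0.246, Σhalf²=0.128661
  -D: nom -37.600 → Σnom=3.700; wc +0.120/-0.260 → slack +0.955/-0.578; half-tol=0.190, Σhalf²=0.164761
Nominal = 3.700. Worst-case = [3.700 - 0.578, 3.700 + 0.955] = [3.122, 4.655]. RSS = √0.164761 = 0.406.

nominal=3.700 wc=[3.122,4.655] rss=0.406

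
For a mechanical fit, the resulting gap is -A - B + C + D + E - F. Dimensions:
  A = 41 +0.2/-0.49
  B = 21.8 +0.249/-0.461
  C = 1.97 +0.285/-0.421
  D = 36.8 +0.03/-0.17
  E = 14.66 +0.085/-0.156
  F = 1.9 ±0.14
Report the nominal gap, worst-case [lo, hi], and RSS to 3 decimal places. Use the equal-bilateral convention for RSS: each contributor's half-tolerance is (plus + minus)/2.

Stack each dimension's contribution:
  -A: nom -41.000 → Σnom=-41.000; wc +0.490/-0.200 → slack +0.490/-0.200; half-tol=0.345, Σhalf²=0.119025
  -B: nom -21.800 → Σnom=-62.800; wc +0.461/-0.249 → slack +0.951/-0.449; half-tol=0.355, Σhalf²=0.245050
  +C: nom +1.970 → Σnom=-60.830; wc +0.285/-0.421 → slack +1.236/-0.870; half-tol=0.353, Σhalf²=0.369659
  +D: nom +36.800 → Σnom=-24.030; wc +0.030/-0.170 → slack +1.266/-1.040; half-tol=0.100, Σhalf²=0.379659
  +E: nom +14.660 → Σnom=-9.370; wc +0.085/-0.156 → slack +1.351/-1.196; half-tol=0.120, Σhalf²=0.394179
  -F: nom -1.900 → Σnom=-11.270; wc +0.140/-0.140 → slack +1.491/-1.336; half-tol=0.140, Σhalf²=0.413779
Nominal = -11.270. Worst-case = [-11.270 - 1.336, -11.270 + 1.491] = [-12.606, -9.779]. RSS = √0.413779 = 0.643.

nominal=-11.270 wc=[-12.606,-9.779] rss=0.643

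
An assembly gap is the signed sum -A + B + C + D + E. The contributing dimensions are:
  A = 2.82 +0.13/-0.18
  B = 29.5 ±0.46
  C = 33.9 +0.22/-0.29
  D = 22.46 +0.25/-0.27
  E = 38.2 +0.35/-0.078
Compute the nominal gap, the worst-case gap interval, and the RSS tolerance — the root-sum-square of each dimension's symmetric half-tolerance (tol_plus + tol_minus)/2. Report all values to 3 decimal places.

nominal=121.240 wc=[120.012,122.700] rss=0.643

Stack each dimension's contribution:
  -A: nom -2.820 → Σnom=-2.820; wc +0.180/-0.130 → slack +0.180/-0.130; half-tol=0.155, Σhalf²=0.024025
  +B: nom +29.500 → Σnom=26.680; wc +0.460/-0.460 → slack +0.640/-0.590; half-tol=0.460, Σhalf²=0.235625
  +C: nom +33.900 → Σnom=60.580; wc +0.220/-0.290 → slack +0.860/-0.880; half-tol=0.255, Σhalf²=0.300650
  +D: nom +22.460 → Σnom=83.040; wc +0.250/-0.270 → slack +1.110/-1.150; half-tol=0.260, Σhalf²=0.368250
  +E: nom +38.200 → Σnom=121.240; wc +0.350/-0.078 → slack +1.460/-1.228; half-tol=0.214, Σhalf²=0.414046
Nominal = 121.240. Worst-case = [121.240 - 1.228, 121.240 + 1.460] = [120.012, 122.700]. RSS = √0.414046 = 0.643.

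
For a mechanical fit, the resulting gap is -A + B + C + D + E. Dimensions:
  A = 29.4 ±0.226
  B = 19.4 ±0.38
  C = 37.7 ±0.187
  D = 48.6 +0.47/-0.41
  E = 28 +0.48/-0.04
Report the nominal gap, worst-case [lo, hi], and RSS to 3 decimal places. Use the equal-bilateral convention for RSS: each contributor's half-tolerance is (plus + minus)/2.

nominal=104.300 wc=[103.057,106.043] rss=0.701

Stack each dimension's contribution:
  -A: nom -29.400 → Σnom=-29.400; wc +0.226/-0.226 → slack +0.226/-0.226; half-tol=0.226, Σhalf²=0.051076
  +B: nom +19.400 → Σnom=-10.000; wc +0.380/-0.380 → slack +0.606/-0.606; half-tol=0.380, Σhalf²=0.195476
  +C: nom +37.700 → Σnom=27.700; wc +0.187/-0.187 → slack +0.793/-0.793; half-tol=0.187, Σhalf²=0.230445
  +D: nom +48.600 → Σnom=76.300; wc +0.470/-0.410 → slack +1.263/-1.203; half-tol=0.440, Σhalf²=0.424045
  +E: nom +28.000 → Σnom=104.300; wc +0.480/-0.040 → slack +1.743/-1.243; half-tol=0.260, Σhalf²=0.491645
Nominal = 104.300. Worst-case = [104.300 - 1.243, 104.300 + 1.743] = [103.057, 106.043]. RSS = √0.491645 = 0.701.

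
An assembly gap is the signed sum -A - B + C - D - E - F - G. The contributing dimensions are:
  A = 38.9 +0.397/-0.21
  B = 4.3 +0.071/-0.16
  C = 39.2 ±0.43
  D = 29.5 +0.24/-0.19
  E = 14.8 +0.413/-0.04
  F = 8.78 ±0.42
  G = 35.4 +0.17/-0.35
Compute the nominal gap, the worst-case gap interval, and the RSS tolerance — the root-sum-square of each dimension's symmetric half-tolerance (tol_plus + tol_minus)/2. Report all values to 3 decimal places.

nominal=-92.480 wc=[-94.621,-90.680] rss=0.795

Stack each dimension's contribution:
  -A: nom -38.900 → Σnom=-38.900; wc +0.210/-0.397 → slack +0.210/-0.397; half-tol=0.303, Σhalf²=0.092112
  -B: nom -4.300 → Σnom=-43.200; wc +0.160/-0.071 → slack +0.370/-0.468; half-tol=0.115, Σhalf²=0.105452
  +C: nom +39.200 → Σnom=-4.000; wc +0.430/-0.430 → slack +0.800/-0.898; half-tol=0.430, Σhalf²=0.290352
  -D: nom -29.500 → Σnom=-33.500; wc +0.190/-0.240 → slack +0.990/-1.138; half-tol=0.215, Σhalf²=0.336577
  -E: nom -14.800 → Σnom=-48.300; wc +0.040/-0.413 → slack +1.030/-1.551; half-tol=0.226, Σhalf²=0.387880
  -F: nom -8.780 → Σnom=-57.080; wc +0.420/-0.420 → slack +1.450/-1.971; half-tol=0.420, Σhalf²=0.564280
  -G: nom -35.400 → Σnom=-92.480; wc +0.350/-0.170 → slack +1.800/-2.141; half-tol=0.260, Σhalf²=0.631880
Nominal = -92.480. Worst-case = [-92.480 - 2.141, -92.480 + 1.800] = [-94.621, -90.680]. RSS = √0.631880 = 0.795.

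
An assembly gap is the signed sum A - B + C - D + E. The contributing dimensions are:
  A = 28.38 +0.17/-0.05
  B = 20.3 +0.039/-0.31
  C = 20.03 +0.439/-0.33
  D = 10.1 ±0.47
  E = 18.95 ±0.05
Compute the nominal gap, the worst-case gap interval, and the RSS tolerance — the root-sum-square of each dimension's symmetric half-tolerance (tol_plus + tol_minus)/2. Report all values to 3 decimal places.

nominal=36.960 wc=[36.021,38.399] rss=0.643

Stack each dimension's contribution:
  +A: nom +28.380 → Σnom=28.380; wc +0.170/-0.050 → slack +0.170/-0.050; half-tol=0.110, Σhalf²=0.012100
  -B: nom -20.300 → Σnom=8.080; wc +0.310/-0.039 → slack +0.480/-0.089; half-tol=0.174, Σhalf²=0.042550
  +C: nom +20.030 → Σnom=28.110; wc +0.439/-0.330 → slack +0.919/-0.419; half-tol=0.385, Σhalf²=0.190391
  -D: nom -10.100 → Σnom=18.010; wc +0.470/-0.470 → slack +1.389/-0.889; half-tol=0.470, Σhalf²=0.411291
  +E: nom +18.950 → Σnom=36.960; wc +0.050/-0.050 → slack +1.439/-0.939; half-tol=0.050, Σhalf²=0.413791
Nominal = 36.960. Worst-case = [36.960 - 0.939, 36.960 + 1.439] = [36.021, 38.399]. RSS = √0.413791 = 0.643.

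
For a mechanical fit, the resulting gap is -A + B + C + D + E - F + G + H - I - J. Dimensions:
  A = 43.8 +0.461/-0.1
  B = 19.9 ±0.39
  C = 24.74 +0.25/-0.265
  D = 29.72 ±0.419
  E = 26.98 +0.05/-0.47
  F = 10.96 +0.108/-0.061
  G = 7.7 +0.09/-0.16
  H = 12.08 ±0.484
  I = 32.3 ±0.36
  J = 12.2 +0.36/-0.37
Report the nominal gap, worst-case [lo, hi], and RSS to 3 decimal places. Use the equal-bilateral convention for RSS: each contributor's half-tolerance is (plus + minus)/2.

Stack each dimension's contribution:
  -A: nom -43.800 → Σnom=-43.800; wc +0.100/-0.461 → slack +0.100/-0.461; half-tol=0.281, Σhalf²=0.078680
  +B: nom +19.900 → Σnom=-23.900; wc +0.390/-0.390 → slack +0.490/-0.851; half-tol=0.390, Σhalf²=0.230780
  +C: nom +24.740 → Σnom=0.840; wc +0.250/-0.265 → slack +0.740/-1.116; half-tol=0.258, Σhalf²=0.297087
  +D: nom +29.720 → Σnom=30.560; wc +0.419/-0.419 → slack +1.159/-1.535; half-tol=0.419, Σhalf²=0.472647
  +E: nom +26.980 → Σnom=57.540; wc +0.050/-0.470 → slack +1.209/-2.005; half-tol=0.260, Σhalf²=0.540247
  -F: nom -10.960 → Σnom=46.580; wc +0.061/-0.108 → slack +1.270/-2.113; half-tol=0.084, Σhalf²=0.547388
  +G: nom +7.700 → Σnom=54.280; wc +0.090/-0.160 → slack +1.360/-2.273; half-tol=0.125, Σhalf²=0.563013
  +H: nom +12.080 → Σnom=66.360; wc +0.484/-0.484 → slack +1.844/-2.757; half-tol=0.484, Σhalf²=0.797269
  -I: nom -32.300 → Σnom=34.060; wc +0.360/-0.360 → slack +2.204/-3.117; half-tol=0.360, Σhalf²=0.926869
  -J: nom -12.200 → Σnom=21.860; wc +0.370/-0.360 → slack +2.574/-3.477; half-tol=0.365, Σhalf²=1.060094
Nominal = 21.860. Worst-case = [21.860 - 3.477, 21.860 + 2.574] = [18.383, 24.434]. RSS = √1.060094 = 1.030.

nominal=21.860 wc=[18.383,24.434] rss=1.030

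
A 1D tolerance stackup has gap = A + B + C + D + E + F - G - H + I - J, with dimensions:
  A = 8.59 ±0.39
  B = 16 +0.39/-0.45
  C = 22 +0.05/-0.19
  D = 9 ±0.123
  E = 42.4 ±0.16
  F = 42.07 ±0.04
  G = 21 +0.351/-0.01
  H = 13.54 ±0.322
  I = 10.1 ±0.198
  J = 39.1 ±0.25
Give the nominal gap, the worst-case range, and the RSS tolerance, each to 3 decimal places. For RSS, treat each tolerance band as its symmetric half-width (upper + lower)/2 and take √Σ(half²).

Stack each dimension's contribution:
  +A: nom +8.590 → Σnom=8.590; wc +0.390/-0.390 → slack +0.390/-0.390; half-tol=0.390, Σhalf²=0.152100
  +B: nom +16.000 → Σnom=24.590; wc +0.390/-0.450 → slack +0.780/-0.840; half-tol=0.420, Σhalf²=0.328500
  +C: nom +22.000 → Σnom=46.590; wc +0.050/-0.190 → slack +0.830/-1.030; half-tol=0.120, Σhalf²=0.342900
  +D: nom +9.000 → Σnom=55.590; wc +0.123/-0.123 → slack +0.953/-1.153; half-tol=0.123, Σhalf²=0.358029
  +E: nom +42.400 → Σnom=97.990; wc +0.160/-0.160 → slack +1.113/-1.313; half-tol=0.160, Σhalf²=0.383629
  +F: nom +42.070 → Σnom=140.060; wc +0.040/-0.040 → slack +1.153/-1.353; half-tol=0.040, Σhalf²=0.385229
  -G: nom -21.000 → Σnom=119.060; wc +0.010/-0.351 → slack +1.163/-1.704; half-tol=0.180, Σhalf²=0.417809
  -H: nom -13.540 → Σnom=105.520; wc +0.322/-0.322 → slack +1.485/-2.026; half-tol=0.322, Σhalf²=0.521493
  +I: nom +10.100 → Σnom=115.620; wc +0.198/-0.198 → slack +1.683/-2.224; half-tol=0.198, Σhalf²=0.560697
  -J: nom -39.100 → Σnom=76.520; wc +0.250/-0.250 → slack +1.933/-2.474; half-tol=0.250, Σhalf²=0.623197
Nominal = 76.520. Worst-case = [76.520 - 2.474, 76.520 + 1.933] = [74.046, 78.453]. RSS = √0.623197 = 0.789.

nominal=76.520 wc=[74.046,78.453] rss=0.789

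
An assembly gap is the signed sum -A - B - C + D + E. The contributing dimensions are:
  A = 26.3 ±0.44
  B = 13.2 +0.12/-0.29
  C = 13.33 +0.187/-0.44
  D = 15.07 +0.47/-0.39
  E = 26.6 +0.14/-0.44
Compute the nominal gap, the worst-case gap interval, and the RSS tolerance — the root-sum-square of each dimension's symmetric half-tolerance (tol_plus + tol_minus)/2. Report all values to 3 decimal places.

Stack each dimension's contribution:
  -A: nom -26.300 → Σnom=-26.300; wc +0.440/-0.440 → slack +0.440/-0.440; half-tol=0.440, Σhalf²=0.193600
  -B: nom -13.200 → Σnom=-39.500; wc +0.290/-0.120 → slack +0.730/-0.560; half-tol=0.205, Σhalf²=0.235625
  -C: nom -13.330 → Σnom=-52.830; wc +0.440/-0.187 → slack +1.170/-0.747; half-tol=0.314, Σhalf²=0.333907
  +D: nom +15.070 → Σnom=-37.760; wc +0.470/-0.390 → slack +1.640/-1.137; half-tol=0.430, Σhalf²=0.518807
  +E: nom +26.600 → Σnom=-11.160; wc +0.140/-0.440 → slack +1.780/-1.577; half-tol=0.290, Σhalf²=0.602907
Nominal = -11.160. Worst-case = [-11.160 - 1.577, -11.160 + 1.780] = [-12.737, -9.380]. RSS = √0.602907 = 0.776.

nominal=-11.160 wc=[-12.737,-9.380] rss=0.776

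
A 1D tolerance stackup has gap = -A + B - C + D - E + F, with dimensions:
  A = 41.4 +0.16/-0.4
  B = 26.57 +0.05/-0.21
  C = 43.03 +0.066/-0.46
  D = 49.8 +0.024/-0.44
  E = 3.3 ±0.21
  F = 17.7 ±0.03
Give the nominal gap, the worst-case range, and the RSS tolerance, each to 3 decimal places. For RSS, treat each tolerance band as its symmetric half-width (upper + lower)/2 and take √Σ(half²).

nominal=6.340 wc=[5.224,7.514] rss=0.513

Stack each dimension's contribution:
  -A: nom -41.400 → Σnom=-41.400; wc +0.400/-0.160 → slack +0.400/-0.160; half-tol=0.280, Σhalf²=0.078400
  +B: nom +26.570 → Σnom=-14.830; wc +0.050/-0.210 → slack +0.450/-0.370; half-tol=0.130, Σhalf²=0.095300
  -C: nom -43.030 → Σnom=-57.860; wc +0.460/-0.066 → slack +0.910/-0.436; half-tol=0.263, Σhalf²=0.164469
  +D: nom +49.800 → Σnom=-8.060; wc +0.024/-0.440 → slack +0.934/-0.876; half-tol=0.232, Σhalf²=0.218293
  -E: nom -3.300 → Σnom=-11.360; wc +0.210/-0.210 → slack +1.144/-1.086; half-tol=0.210, Σhalf²=0.262393
  +F: nom +17.700 → Σnom=6.340; wc +0.030/-0.030 → slack +1.174/-1.116; half-tol=0.030, Σhalf²=0.263293
Nominal = 6.340. Worst-case = [6.340 - 1.116, 6.340 + 1.174] = [5.224, 7.514]. RSS = √0.263293 = 0.513.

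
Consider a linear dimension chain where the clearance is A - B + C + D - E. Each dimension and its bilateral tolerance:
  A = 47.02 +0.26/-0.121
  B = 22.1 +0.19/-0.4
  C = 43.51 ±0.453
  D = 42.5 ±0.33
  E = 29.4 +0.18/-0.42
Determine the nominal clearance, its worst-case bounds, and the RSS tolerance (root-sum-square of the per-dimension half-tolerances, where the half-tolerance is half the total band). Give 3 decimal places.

Stack each dimension's contribution:
  +A: nom +47.020 → Σnom=47.020; wc +0.260/-0.121 → slack +0.260/-0.121; half-tol=0.191, Σhalf²=0.036290
  -B: nom -22.100 → Σnom=24.920; wc +0.400/-0.190 → slack +0.660/-0.311; half-tol=0.295, Σhalf²=0.123315
  +C: nom +43.510 → Σnom=68.430; wc +0.453/-0.453 → slack +1.113/-0.764; half-tol=0.453, Σhalf²=0.328524
  +D: nom +42.500 → Σnom=110.930; wc +0.330/-0.330 → slack +1.443/-1.094; half-tol=0.330, Σhalf²=0.437424
  -E: nom -29.400 → Σnom=81.530; wc +0.420/-0.180 → slack +1.863/-1.274; half-tol=0.300, Σhalf²=0.527424
Nominal = 81.530. Worst-case = [81.530 - 1.274, 81.530 + 1.863] = [80.256, 83.393]. RSS = √0.527424 = 0.726.

nominal=81.530 wc=[80.256,83.393] rss=0.726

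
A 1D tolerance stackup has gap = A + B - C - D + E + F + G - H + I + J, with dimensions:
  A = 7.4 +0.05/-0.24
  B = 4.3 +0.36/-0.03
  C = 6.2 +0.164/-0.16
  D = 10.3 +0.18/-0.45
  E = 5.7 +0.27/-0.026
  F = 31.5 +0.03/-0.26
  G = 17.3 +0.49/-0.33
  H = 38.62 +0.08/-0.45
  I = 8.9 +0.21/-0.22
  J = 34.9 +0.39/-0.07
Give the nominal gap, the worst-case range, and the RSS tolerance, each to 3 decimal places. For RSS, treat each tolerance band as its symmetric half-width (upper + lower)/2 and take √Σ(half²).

Stack each dimension's contribution:
  +A: nom +7.400 → Σnom=7.400; wc +0.050/-0.240 → slack +0.050/-0.240; half-tol=0.145, Σhalf²=0.021025
  +B: nom +4.300 → Σnom=11.700; wc +0.360/-0.030 → slack +0.410/-0.270; half-tol=0.195, Σhalf²=0.059050
  -C: nom -6.200 → Σnom=5.500; wc +0.160/-0.164 → slack +0.570/-0.434; half-tol=0.162, Σhalf²=0.085294
  -D: nom -10.300 → Σnom=-4.800; wc +0.450/-0.180 → slack +1.020/-0.614; half-tol=0.315, Σhalf²=0.184519
  +E: nom +5.700 → Σnom=0.900; wc +0.270/-0.026 → slack +1.290/-0.640; half-tol=0.148, Σhalf²=0.206423
  +F: nom +31.500 → Σnom=32.400; wc +0.030/-0.260 → slack +1.320/-0.900; half-tol=0.145, Σhalf²=0.227448
  +G: nom +17.300 → Σnom=49.700; wc +0.490/-0.330 → slack +1.810/-1.230; half-tol=0.410, Σhalf²=0.395548
  -H: nom -38.620 → Σnom=11.080; wc +0.450/-0.080 → slack +2.260/-1.310; half-tol=0.265, Σhalf²=0.465773
  +I: nom +8.900 → Σnom=19.980; wc +0.210/-0.220 → slack +2.470/-1.530; half-tol=0.215, Σhalf²=0.511998
  +J: nom +34.900 → Σnom=54.880; wc +0.390/-0.070 → slack +2.860/-1.600; half-tol=0.230, Σhalf²=0.564898
Nominal = 54.880. Worst-case = [54.880 - 1.600, 54.880 + 2.860] = [53.280, 57.740]. RSS = √0.564898 = 0.752.

nominal=54.880 wc=[53.280,57.740] rss=0.752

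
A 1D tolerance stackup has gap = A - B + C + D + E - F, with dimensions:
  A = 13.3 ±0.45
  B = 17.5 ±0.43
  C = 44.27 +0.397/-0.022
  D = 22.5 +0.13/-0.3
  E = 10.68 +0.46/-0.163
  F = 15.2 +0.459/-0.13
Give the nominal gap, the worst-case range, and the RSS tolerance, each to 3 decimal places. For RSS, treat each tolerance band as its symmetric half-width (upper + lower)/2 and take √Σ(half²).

Stack each dimension's contribution:
  +A: nom +13.300 → Σnom=13.300; wc +0.450/-0.450 → slack +0.450/-0.450; half-tol=0.450, Σhalf²=0.202500
  -B: nom -17.500 → Σnom=-4.200; wc +0.430/-0.430 → slack +0.880/-0.880; half-tol=0.430, Σhalf²=0.387400
  +C: nom +44.270 → Σnom=40.070; wc +0.397/-0.022 → slack +1.277/-0.902; half-tol=0.210, Σhalf²=0.431290
  +D: nom +22.500 → Σnom=62.570; wc +0.130/-0.300 → slack +1.407/-1.202; half-tol=0.215, Σhalf²=0.477515
  +E: nom +10.680 → Σnom=73.250; wc +0.460/-0.163 → slack +1.867/-1.365; half-tol=0.311, Σhalf²=0.574547
  -F: nom -15.200 → Σnom=58.050; wc +0.130/-0.459 → slack +1.997/-1.824; half-tol=0.294, Σhalf²=0.661278
Nominal = 58.050. Worst-case = [58.050 - 1.824, 58.050 + 1.997] = [56.226, 60.047]. RSS = √0.661278 = 0.813.

nominal=58.050 wc=[56.226,60.047] rss=0.813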